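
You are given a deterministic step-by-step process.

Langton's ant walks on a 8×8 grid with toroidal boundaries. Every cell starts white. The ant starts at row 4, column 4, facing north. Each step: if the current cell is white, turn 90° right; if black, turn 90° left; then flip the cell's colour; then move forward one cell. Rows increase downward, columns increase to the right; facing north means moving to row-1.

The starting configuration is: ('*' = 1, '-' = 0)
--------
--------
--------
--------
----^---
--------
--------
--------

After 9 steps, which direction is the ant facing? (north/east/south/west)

t=0: --------
--------
--------
--------
----^---
--------
--------
--------
t=1: --------
--------
--------
--------
----*>--
--------
--------
--------
t=2: --------
--------
--------
--------
----**--
-----v--
--------
--------
t=3: --------
--------
--------
--------
----**--
----<*--
--------
--------
t=4: --------
--------
--------
--------
----^*--
----**--
--------
--------
t=5: --------
--------
--------
--------
---<-*--
----**--
--------
--------
t=6: --------
--------
--------
---^----
---*-*--
----**--
--------
--------
t=7: --------
--------
--------
---*>---
---*-*--
----**--
--------
--------
t=8: --------
--------
--------
---**---
---*v*--
----**--
--------
--------
t=9: --------
--------
--------
---**---
---<**--
----**--
--------
--------

west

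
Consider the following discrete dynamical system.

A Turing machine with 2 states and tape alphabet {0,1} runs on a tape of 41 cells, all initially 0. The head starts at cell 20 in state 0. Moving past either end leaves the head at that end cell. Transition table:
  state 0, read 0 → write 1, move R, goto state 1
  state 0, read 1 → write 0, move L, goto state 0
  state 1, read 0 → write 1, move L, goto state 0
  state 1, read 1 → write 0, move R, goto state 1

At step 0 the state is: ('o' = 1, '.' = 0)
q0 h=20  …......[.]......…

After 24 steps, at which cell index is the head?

[0] q0 h=20  …......[.]......…
[1] q1 h=21  ….....o[.]......…
[2] q0 h=20  …......[o]o.....…
[3] q0 h=19  …......[.].o....…
[4] q1 h=20  ….....o[.]o.....…
[5] q0 h=19  …......[o]oo....…
[6] q0 h=18  …......[.].oo...…
[7] q1 h=19  ….....o[.]oo....…
[8] q0 h=18  …......[o]ooo...…
[9] q0 h=17  …......[.].ooo..…
[10] q1 h=18  ….....o[.]ooo...…
[11] q0 h=17  …......[o]oooo..…
[12] q0 h=16  …......[.].oooo.…
[13] q1 h=17  ….....o[.]oooo..…
[14] q0 h=16  …......[o]ooooo.…
[15] q0 h=15  …......[.].ooooo…
[16] q1 h=16  ….....o[.]ooooo.…
[17] q0 h=15  …......[o]oooooo…
[18] q0 h=14  …......[.].ooooo…
[19] q1 h=15  ….....o[.]oooooo…
[20] q0 h=14  …......[o]oooooo…
[21] q0 h=13  …......[.].ooooo…
[22] q1 h=14  ….....o[.]oooooo…
[23] q0 h=13  …......[o]oooooo…
[24] q0 h=12  …......[.].ooooo…

12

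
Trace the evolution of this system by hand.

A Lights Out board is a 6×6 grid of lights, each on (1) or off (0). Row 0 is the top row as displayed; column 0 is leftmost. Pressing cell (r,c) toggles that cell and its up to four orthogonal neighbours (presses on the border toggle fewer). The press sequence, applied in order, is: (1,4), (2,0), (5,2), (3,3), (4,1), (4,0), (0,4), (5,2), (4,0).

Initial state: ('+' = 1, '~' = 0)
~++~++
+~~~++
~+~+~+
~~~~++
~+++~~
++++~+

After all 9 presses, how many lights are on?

gen 0: ~++~++
+~~~++
~+~+~+
~~~~++
~+++~~
++++~+
gen 1: ~++~~+
+~~+~~
~+~+++
~~~~++
~+++~~
++++~+
gen 2: ~++~~+
~~~+~~
+~~+++
+~~~++
~+++~~
++++~+
gen 3: ~++~~+
~~~+~~
+~~+++
+~~~++
~+~+~~
+~~~~+
gen 4: ~++~~+
~~~+~~
+~~~++
+~++~+
~+~~~~
+~~~~+
gen 5: ~++~~+
~~~+~~
+~~~++
++++~+
+~+~~~
++~~~+
gen 6: ~++~~+
~~~+~~
+~~~++
~+++~+
~++~~~
~+~~~+
gen 7: ~++++~
~~~++~
+~~~++
~+++~+
~++~~~
~+~~~+
gen 8: ~++++~
~~~++~
+~~~++
~+++~+
~+~~~~
~~++~+
gen 9: ~++++~
~~~++~
+~~~++
++++~+
+~~~~~
+~++~+

19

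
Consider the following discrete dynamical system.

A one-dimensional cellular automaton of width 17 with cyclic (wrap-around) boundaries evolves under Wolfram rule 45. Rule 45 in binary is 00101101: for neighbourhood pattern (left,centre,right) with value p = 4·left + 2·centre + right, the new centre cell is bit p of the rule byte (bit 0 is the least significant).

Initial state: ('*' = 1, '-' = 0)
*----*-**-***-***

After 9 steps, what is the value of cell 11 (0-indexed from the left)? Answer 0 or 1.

0

0) *----*-**-***-***
1) --**-***-**--**--
2) *-*-**--**---*--*
3) -****---*--*-*--*
4) **----*-*--***--*
5) ---**-***--*----*
6) -*-*-**----*-**-*
7) ******--**-***-**
8) --------*-**--**-
9) *******-***---*--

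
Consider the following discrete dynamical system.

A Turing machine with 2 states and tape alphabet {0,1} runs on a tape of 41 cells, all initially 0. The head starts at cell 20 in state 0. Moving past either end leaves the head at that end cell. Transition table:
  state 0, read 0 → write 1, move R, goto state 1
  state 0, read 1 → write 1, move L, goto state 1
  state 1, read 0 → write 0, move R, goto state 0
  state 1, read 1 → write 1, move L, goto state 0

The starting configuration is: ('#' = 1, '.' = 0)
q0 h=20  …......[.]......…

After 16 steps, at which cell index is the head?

k=0  q0 h=20  …......[.]......…
k=1  q1 h=21  ….....#[.]......…
k=2  q0 h=22  …....#.[.]......…
k=3  q1 h=23  …...#.#[.]......…
k=4  q0 h=24  …..#.#.[.]......…
k=5  q1 h=25  ….#.#.#[.]......…
k=6  q0 h=26  …#.#.#.[.]......…
k=7  q1 h=27  ….#.#.#[.]......…
k=8  q0 h=28  …#.#.#.[.]......…
k=9  q1 h=29  ….#.#.#[.]......…
k=10  q0 h=30  …#.#.#.[.]......…
k=11  q1 h=31  ….#.#.#[.]......…
k=12  q0 h=32  …#.#.#.[.]......…
k=13  q1 h=33  ….#.#.#[.]......…
k=14  q0 h=34  …#.#.#.[.]......|
k=15  q1 h=35  ….#.#.#[.].....|
k=16  q0 h=36  …#.#.#.[.]....|

36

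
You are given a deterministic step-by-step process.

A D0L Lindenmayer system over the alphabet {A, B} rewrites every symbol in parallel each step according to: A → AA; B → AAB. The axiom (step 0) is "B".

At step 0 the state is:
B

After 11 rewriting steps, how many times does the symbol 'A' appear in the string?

4094

[0] B
[1] AAB
[2] AAAAAAB
[3] AAAAAAAAAAAAAAB
[4] AAAAAAAAAAAAAAAAAAAAAAAAAAAAAAB
[5] AAAAAAAAAAAAAAAAAAAAAAAAAAAAAAAAAAAAAAAAAAAAAAAAAAAAAAAAAAAAAAB
[6] AAAAAAAAAAAAAAAAAAAAAAAAAAAAAAAAAAAAAAAAAAAAAAAAAAAAAAAAAA…AAAAAAAAAAAAAAAAAAAAAAAAAAAAAAAAAAAAAAAAAAAAAAAAAAAAAAAAAB  (len 127)
[7] AAAAAAAAAAAAAAAAAAAAAAAAAAAAAAAAAAAAAAAAAAAAAAAAAAAAAAAAAA…AAAAAAAAAAAAAAAAAAAAAAAAAAAAAAAAAAAAAAAAAAAAAAAAAAAAAAAAAB  (len 255)
[8] AAAAAAAAAAAAAAAAAAAAAAAAAAAAAAAAAAAAAAAAAAAAAAAAAAAAAAAAAA…AAAAAAAAAAAAAAAAAAAAAAAAAAAAAAAAAAAAAAAAAAAAAAAAAAAAAAAAAB  (len 511)
[9] AAAAAAAAAAAAAAAAAAAAAAAAAAAAAAAAAAAAAAAAAAAAAAAAAAAAAAAAAA…AAAAAAAAAAAAAAAAAAAAAAAAAAAAAAAAAAAAAAAAAAAAAAAAAAAAAAAAAB  (len 1023)
[10] AAAAAAAAAAAAAAAAAAAAAAAAAAAAAAAAAAAAAAAAAAAAAAAAAAAAAAAAAA…AAAAAAAAAAAAAAAAAAAAAAAAAAAAAAAAAAAAAAAAAAAAAAAAAAAAAAAAAB  (len 2047)
[11] AAAAAAAAAAAAAAAAAAAAAAAAAAAAAAAAAAAAAAAAAAAAAAAAAAAAAAAAAA…AAAAAAAAAAAAAAAAAAAAAAAAAAAAAAAAAAAAAAAAAAAAAAAAAAAAAAAAAB  (len 4095)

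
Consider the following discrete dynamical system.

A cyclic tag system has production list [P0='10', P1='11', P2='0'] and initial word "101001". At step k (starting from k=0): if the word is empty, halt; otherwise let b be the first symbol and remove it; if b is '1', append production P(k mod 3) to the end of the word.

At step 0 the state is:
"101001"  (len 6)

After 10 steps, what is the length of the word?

2

t=0: "101001"  (len 6)
t=1: "0100110"  (len 7)
t=2: "100110"  (len 6)
t=3: "001100"  (len 6)
t=4: "01100"  (len 5)
t=5: "1100"  (len 4)
t=6: "1000"  (len 4)
t=7: "00010"  (len 5)
t=8: "0010"  (len 4)
t=9: "010"  (len 3)
t=10: "10"  (len 2)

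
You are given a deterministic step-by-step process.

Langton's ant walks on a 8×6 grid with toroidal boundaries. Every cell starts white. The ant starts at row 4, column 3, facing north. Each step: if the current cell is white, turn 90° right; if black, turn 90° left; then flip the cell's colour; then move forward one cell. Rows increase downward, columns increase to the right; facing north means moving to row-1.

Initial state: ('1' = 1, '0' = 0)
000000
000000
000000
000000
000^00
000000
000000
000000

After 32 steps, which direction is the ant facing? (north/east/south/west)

south

0) 000000
000000
000000
000000
000^00
000000
000000
000000
1) 000000
000000
000000
000000
0001>0
000000
000000
000000
2) 000000
000000
000000
000000
000110
0000v0
000000
000000
3) 000000
000000
000000
000000
000110
000<10
000000
000000
4) 000000
000000
000000
000000
000^10
000110
000000
000000
5) 000000
000000
000000
000000
00<010
000110
000000
000000
6) 000000
000000
000000
00^000
001010
000110
000000
000000
7) 000000
000000
000000
001>00
001010
000110
000000
000000
8) 000000
000000
000000
001100
001v10
000110
000000
000000
9) 000000
000000
000000
001100
00<110
000110
000000
000000
10) 000000
000000
000000
001100
000110
00v110
000000
000000
11) 000000
000000
000000
001100
000110
0<1110
000000
000000
12) 000000
000000
000000
001100
0^0110
011110
000000
000000
13) 000000
000000
000000
001100
01>110
011110
000000
000000
14) 000000
000000
000000
001100
011110
01v110
000000
000000
15) 000000
000000
000000
001100
011110
010>10
000000
000000
16) 000000
000000
000000
001100
011^10
010010
000000
000000
17) 000000
000000
000000
001100
01<010
010010
000000
000000
18) 000000
000000
000000
001100
010010
01v010
000000
000000
19) 000000
000000
000000
001100
010010
0<1010
000000
000000
20) 000000
000000
000000
001100
010010
001010
0v0000
000000
21) 000000
000000
000000
001100
010010
001010
<10000
000000
22) 000000
000000
000000
001100
010010
^01010
110000
000000
23) 000000
000000
000000
001100
010010
1>1010
110000
000000
24) 000000
000000
000000
001100
010010
111010
1v0000
000000
25) 000000
000000
000000
001100
010010
111010
10>000
000000
26) 000000
000000
000000
001100
010010
111010
101000
00v000
27) 000000
000000
000000
001100
010010
111010
101000
0<1000
28) 000000
000000
000000
001100
010010
111010
1^1000
011000
29) 000000
000000
000000
001100
010010
111010
11>000
011000
30) 000000
000000
000000
001100
010010
11^010
110000
011000
31) 000000
000000
000000
001100
010010
1<0010
110000
011000
32) 000000
000000
000000
001100
010010
100010
1v0000
011000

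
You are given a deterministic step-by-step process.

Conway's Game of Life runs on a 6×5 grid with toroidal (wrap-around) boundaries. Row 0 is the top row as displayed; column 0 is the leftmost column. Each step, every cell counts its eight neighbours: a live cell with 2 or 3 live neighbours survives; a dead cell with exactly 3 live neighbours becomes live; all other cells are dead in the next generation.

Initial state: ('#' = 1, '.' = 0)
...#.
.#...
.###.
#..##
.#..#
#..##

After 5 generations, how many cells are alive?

6

0) ...#.
.#...
.###.
#..##
.#..#
#..##
1) #.##.
.#.#.
.#.#.
.....
.##..
#.##.
2) #....
##.#.
.....
.#...
.###.
#....
3) #....
##..#
###..
.#...
###..
#.#.#
4) ...#.
..#.#
..#.#
.....
..###
..###
5) .....
..#.#
.....
..#.#
..#.#
.....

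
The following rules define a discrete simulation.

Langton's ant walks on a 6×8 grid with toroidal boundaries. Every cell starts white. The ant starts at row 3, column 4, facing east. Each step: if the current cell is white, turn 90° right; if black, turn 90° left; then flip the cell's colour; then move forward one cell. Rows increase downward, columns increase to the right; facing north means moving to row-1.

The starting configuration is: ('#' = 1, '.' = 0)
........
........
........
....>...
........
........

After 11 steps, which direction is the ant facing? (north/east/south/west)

north

k=0  ........
........
........
....>...
........
........
k=1  ........
........
........
....#...
....v...
........
k=2  ........
........
........
....#...
...<#...
........
k=3  ........
........
........
...^#...
...##...
........
k=4  ........
........
........
...#>...
...##...
........
k=5  ........
........
....^...
...#....
...##...
........
k=6  ........
........
....#>..
...#....
...##...
........
k=7  ........
........
....##..
...#.v..
...##...
........
k=8  ........
........
....##..
...#<#..
...##...
........
k=9  ........
........
....^#..
...###..
...##...
........
k=10  ........
........
...<.#..
...###..
...##...
........
k=11  ........
...^....
...#.#..
...###..
...##...
........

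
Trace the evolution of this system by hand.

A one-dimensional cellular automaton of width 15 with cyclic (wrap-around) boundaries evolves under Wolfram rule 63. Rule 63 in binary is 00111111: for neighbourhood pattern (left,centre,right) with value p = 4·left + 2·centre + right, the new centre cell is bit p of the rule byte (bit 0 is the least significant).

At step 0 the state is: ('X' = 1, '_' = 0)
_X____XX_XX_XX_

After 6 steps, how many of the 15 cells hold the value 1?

6

0) _X____XX_XX_XX_
1) XXXXXXX_XX_XX_X
2) _______XX_XX_XX
3) XXXXXXXX_XX_XX_
4) X_______XX_XX_X
5) _XXXXXXXX_XX_XX
6) XX_______XX_XX_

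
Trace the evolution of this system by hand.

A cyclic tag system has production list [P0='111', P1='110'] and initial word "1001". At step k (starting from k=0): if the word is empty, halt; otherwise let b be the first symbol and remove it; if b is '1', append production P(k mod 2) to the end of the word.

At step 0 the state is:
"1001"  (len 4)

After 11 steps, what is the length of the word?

17

t=0: "1001"  (len 4)
t=1: "001111"  (len 6)
t=2: "01111"  (len 5)
t=3: "1111"  (len 4)
t=4: "111110"  (len 6)
t=5: "11110111"  (len 8)
t=6: "1110111110"  (len 10)
t=7: "110111110111"  (len 12)
t=8: "10111110111110"  (len 14)
t=9: "0111110111110111"  (len 16)
t=10: "111110111110111"  (len 15)
t=11: "11110111110111111"  (len 17)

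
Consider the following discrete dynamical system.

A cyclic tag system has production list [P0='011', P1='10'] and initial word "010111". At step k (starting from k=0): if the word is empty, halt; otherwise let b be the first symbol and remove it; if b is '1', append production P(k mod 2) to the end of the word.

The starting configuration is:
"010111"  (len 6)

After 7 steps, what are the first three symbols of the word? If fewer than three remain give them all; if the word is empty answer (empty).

010

t=0: "010111"  (len 6)
t=1: "10111"  (len 5)
t=2: "011110"  (len 6)
t=3: "11110"  (len 5)
t=4: "111010"  (len 6)
t=5: "11010011"  (len 8)
t=6: "101001110"  (len 9)
t=7: "01001110011"  (len 11)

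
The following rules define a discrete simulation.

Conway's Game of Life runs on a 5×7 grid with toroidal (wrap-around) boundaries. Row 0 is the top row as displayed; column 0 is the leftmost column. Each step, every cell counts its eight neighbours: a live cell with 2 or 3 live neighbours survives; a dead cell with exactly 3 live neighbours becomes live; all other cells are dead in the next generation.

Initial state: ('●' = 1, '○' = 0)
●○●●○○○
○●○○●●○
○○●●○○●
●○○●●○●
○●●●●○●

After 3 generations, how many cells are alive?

t=0: ●○●●○○○
○●○○●●○
○○●●○○●
●○○●●○●
○●●●●○●
t=1: ●○○○○○●
●●○○●●●
○●●○○○●
○○○○○○●
○○○○○○●
t=2: ○●○○○○○
○○●○○○○
○●●○○○○
○○○○○●●
○○○○○●●
t=3: ○○○○○○○
○○●○○○○
○●●○○○○
●○○○○●●
●○○○○●●

9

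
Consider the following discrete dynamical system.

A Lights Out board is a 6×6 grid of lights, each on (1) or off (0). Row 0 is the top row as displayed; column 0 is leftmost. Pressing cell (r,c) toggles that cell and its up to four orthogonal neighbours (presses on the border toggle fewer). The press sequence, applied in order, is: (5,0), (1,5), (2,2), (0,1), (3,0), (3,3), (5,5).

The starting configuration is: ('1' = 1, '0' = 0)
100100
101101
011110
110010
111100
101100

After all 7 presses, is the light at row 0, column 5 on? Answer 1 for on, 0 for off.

1

gen 0: 100100
101101
011110
110010
111100
101100
gen 1: 100100
101101
011110
110010
011100
011100
gen 2: 100101
101110
011111
110010
011100
011100
gen 3: 100101
100110
000011
111010
011100
011100
gen 4: 011101
110110
000011
111010
011100
011100
gen 5: 011101
110110
100011
001010
111100
011100
gen 6: 011101
110110
100111
000100
111000
011100
gen 7: 011101
110110
100111
000100
111001
011111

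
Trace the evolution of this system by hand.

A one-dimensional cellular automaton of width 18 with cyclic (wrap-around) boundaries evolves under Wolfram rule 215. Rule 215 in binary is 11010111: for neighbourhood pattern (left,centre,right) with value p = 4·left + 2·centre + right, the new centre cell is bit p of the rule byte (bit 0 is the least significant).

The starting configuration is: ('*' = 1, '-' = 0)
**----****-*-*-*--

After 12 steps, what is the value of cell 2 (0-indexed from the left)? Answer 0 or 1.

[0] **----****-*-*-*--
[1] -*****-***-*-*-***
[2] --****--**-*-*--**
[3] **-*****-*-*-***-*
[4] **--****-*-*--**--
[5] -***-***-*-***-***
[6] --**--**-*--**--**
[7] **-***-*-***-***-*
[8] **--**-*--**--**--
[9] -***-*-***-***-***
[10] --**-*--**--**--**
[11] **-*-***-***-***-*
[12] **-*--**--**--**--

0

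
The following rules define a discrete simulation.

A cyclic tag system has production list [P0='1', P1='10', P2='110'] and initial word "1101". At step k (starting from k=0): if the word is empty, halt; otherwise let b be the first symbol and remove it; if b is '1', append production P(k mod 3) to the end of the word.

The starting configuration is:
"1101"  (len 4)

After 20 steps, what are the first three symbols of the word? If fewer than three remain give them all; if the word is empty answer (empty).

110

[0] "1101"  (len 4)
[1] "1011"  (len 4)
[2] "01110"  (len 5)
[3] "1110"  (len 4)
[4] "1101"  (len 4)
[5] "10110"  (len 5)
[6] "0110110"  (len 7)
[7] "110110"  (len 6)
[8] "1011010"  (len 7)
[9] "011010110"  (len 9)
[10] "11010110"  (len 8)
[11] "101011010"  (len 9)
[12] "01011010110"  (len 11)
[13] "1011010110"  (len 10)
[14] "01101011010"  (len 11)
[15] "1101011010"  (len 10)
[16] "1010110101"  (len 10)
[17] "01011010110"  (len 11)
[18] "1011010110"  (len 10)
[19] "0110101101"  (len 10)
[20] "110101101"  (len 9)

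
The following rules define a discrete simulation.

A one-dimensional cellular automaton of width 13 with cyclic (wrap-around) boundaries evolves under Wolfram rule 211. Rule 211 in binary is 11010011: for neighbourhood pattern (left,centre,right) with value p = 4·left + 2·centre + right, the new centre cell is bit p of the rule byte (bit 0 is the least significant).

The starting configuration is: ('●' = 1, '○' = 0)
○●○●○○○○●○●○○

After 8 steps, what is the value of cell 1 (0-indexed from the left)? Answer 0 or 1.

0) ○●○●○○○○●○●○○
1) ●○○○●●●●○○○●●
2) ●●●●○●●●●●●○●
3) ●●●●○○●●●●●○○
4) ○●●●●●○●●●●●●
5) ○○●●●●○○●●●●●
6) ●●○●●●●●○●●●●
7) ●●○○●●●●○○●●●
8) ●●●●○●●●●●○●●

1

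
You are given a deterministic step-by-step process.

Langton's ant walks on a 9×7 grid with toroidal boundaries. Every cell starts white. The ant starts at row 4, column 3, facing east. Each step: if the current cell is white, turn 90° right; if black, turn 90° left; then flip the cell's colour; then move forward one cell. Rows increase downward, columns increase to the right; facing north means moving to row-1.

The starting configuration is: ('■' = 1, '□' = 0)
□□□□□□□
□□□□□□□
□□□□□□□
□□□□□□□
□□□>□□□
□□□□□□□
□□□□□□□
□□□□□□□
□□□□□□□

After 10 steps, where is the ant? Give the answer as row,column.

[0] □□□□□□□
□□□□□□□
□□□□□□□
□□□□□□□
□□□>□□□
□□□□□□□
□□□□□□□
□□□□□□□
□□□□□□□
[1] □□□□□□□
□□□□□□□
□□□□□□□
□□□□□□□
□□□■□□□
□□□v□□□
□□□□□□□
□□□□□□□
□□□□□□□
[2] □□□□□□□
□□□□□□□
□□□□□□□
□□□□□□□
□□□■□□□
□□<■□□□
□□□□□□□
□□□□□□□
□□□□□□□
[3] □□□□□□□
□□□□□□□
□□□□□□□
□□□□□□□
□□^■□□□
□□■■□□□
□□□□□□□
□□□□□□□
□□□□□□□
[4] □□□□□□□
□□□□□□□
□□□□□□□
□□□□□□□
□□■>□□□
□□■■□□□
□□□□□□□
□□□□□□□
□□□□□□□
[5] □□□□□□□
□□□□□□□
□□□□□□□
□□□^□□□
□□■□□□□
□□■■□□□
□□□□□□□
□□□□□□□
□□□□□□□
[6] □□□□□□□
□□□□□□□
□□□□□□□
□□□■>□□
□□■□□□□
□□■■□□□
□□□□□□□
□□□□□□□
□□□□□□□
[7] □□□□□□□
□□□□□□□
□□□□□□□
□□□■■□□
□□■□v□□
□□■■□□□
□□□□□□□
□□□□□□□
□□□□□□□
[8] □□□□□□□
□□□□□□□
□□□□□□□
□□□■■□□
□□■<■□□
□□■■□□□
□□□□□□□
□□□□□□□
□□□□□□□
[9] □□□□□□□
□□□□□□□
□□□□□□□
□□□^■□□
□□■■■□□
□□■■□□□
□□□□□□□
□□□□□□□
□□□□□□□
[10] □□□□□□□
□□□□□□□
□□□□□□□
□□<□■□□
□□■■■□□
□□■■□□□
□□□□□□□
□□□□□□□
□□□□□□□

3,2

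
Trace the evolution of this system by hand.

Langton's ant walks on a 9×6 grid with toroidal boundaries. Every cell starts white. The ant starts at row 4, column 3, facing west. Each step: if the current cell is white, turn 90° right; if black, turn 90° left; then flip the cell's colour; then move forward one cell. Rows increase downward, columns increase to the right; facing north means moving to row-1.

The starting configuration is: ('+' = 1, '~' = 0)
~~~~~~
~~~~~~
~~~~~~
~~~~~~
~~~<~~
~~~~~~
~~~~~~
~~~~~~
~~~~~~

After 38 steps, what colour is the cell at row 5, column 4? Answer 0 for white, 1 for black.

0

0) ~~~~~~
~~~~~~
~~~~~~
~~~~~~
~~~<~~
~~~~~~
~~~~~~
~~~~~~
~~~~~~
1) ~~~~~~
~~~~~~
~~~~~~
~~~^~~
~~~+~~
~~~~~~
~~~~~~
~~~~~~
~~~~~~
2) ~~~~~~
~~~~~~
~~~~~~
~~~+>~
~~~+~~
~~~~~~
~~~~~~
~~~~~~
~~~~~~
3) ~~~~~~
~~~~~~
~~~~~~
~~~++~
~~~+v~
~~~~~~
~~~~~~
~~~~~~
~~~~~~
4) ~~~~~~
~~~~~~
~~~~~~
~~~++~
~~~<+~
~~~~~~
~~~~~~
~~~~~~
~~~~~~
5) ~~~~~~
~~~~~~
~~~~~~
~~~++~
~~~~+~
~~~v~~
~~~~~~
~~~~~~
~~~~~~
6) ~~~~~~
~~~~~~
~~~~~~
~~~++~
~~~~+~
~~<+~~
~~~~~~
~~~~~~
~~~~~~
7) ~~~~~~
~~~~~~
~~~~~~
~~~++~
~~^~+~
~~++~~
~~~~~~
~~~~~~
~~~~~~
8) ~~~~~~
~~~~~~
~~~~~~
~~~++~
~~+>+~
~~++~~
~~~~~~
~~~~~~
~~~~~~
9) ~~~~~~
~~~~~~
~~~~~~
~~~++~
~~+++~
~~+v~~
~~~~~~
~~~~~~
~~~~~~
10) ~~~~~~
~~~~~~
~~~~~~
~~~++~
~~+++~
~~+~>~
~~~~~~
~~~~~~
~~~~~~
11) ~~~~~~
~~~~~~
~~~~~~
~~~++~
~~+++~
~~+~+~
~~~~v~
~~~~~~
~~~~~~
12) ~~~~~~
~~~~~~
~~~~~~
~~~++~
~~+++~
~~+~+~
~~~<+~
~~~~~~
~~~~~~
13) ~~~~~~
~~~~~~
~~~~~~
~~~++~
~~+++~
~~+^+~
~~~++~
~~~~~~
~~~~~~
14) ~~~~~~
~~~~~~
~~~~~~
~~~++~
~~+++~
~~++>~
~~~++~
~~~~~~
~~~~~~
15) ~~~~~~
~~~~~~
~~~~~~
~~~++~
~~++^~
~~++~~
~~~++~
~~~~~~
~~~~~~
16) ~~~~~~
~~~~~~
~~~~~~
~~~++~
~~+<~~
~~++~~
~~~++~
~~~~~~
~~~~~~
17) ~~~~~~
~~~~~~
~~~~~~
~~~++~
~~+~~~
~~+v~~
~~~++~
~~~~~~
~~~~~~
18) ~~~~~~
~~~~~~
~~~~~~
~~~++~
~~+~~~
~~+~>~
~~~++~
~~~~~~
~~~~~~
19) ~~~~~~
~~~~~~
~~~~~~
~~~++~
~~+~~~
~~+~+~
~~~+v~
~~~~~~
~~~~~~
20) ~~~~~~
~~~~~~
~~~~~~
~~~++~
~~+~~~
~~+~+~
~~~+~>
~~~~~~
~~~~~~
21) ~~~~~~
~~~~~~
~~~~~~
~~~++~
~~+~~~
~~+~+~
~~~+~+
~~~~~v
~~~~~~
22) ~~~~~~
~~~~~~
~~~~~~
~~~++~
~~+~~~
~~+~+~
~~~+~+
~~~~<+
~~~~~~
23) ~~~~~~
~~~~~~
~~~~~~
~~~++~
~~+~~~
~~+~+~
~~~+^+
~~~~++
~~~~~~
24) ~~~~~~
~~~~~~
~~~~~~
~~~++~
~~+~~~
~~+~+~
~~~++>
~~~~++
~~~~~~
25) ~~~~~~
~~~~~~
~~~~~~
~~~++~
~~+~~~
~~+~+^
~~~++~
~~~~++
~~~~~~
26) ~~~~~~
~~~~~~
~~~~~~
~~~++~
~~+~~~
>~+~++
~~~++~
~~~~++
~~~~~~
27) ~~~~~~
~~~~~~
~~~~~~
~~~++~
~~+~~~
+~+~++
v~~++~
~~~~++
~~~~~~
28) ~~~~~~
~~~~~~
~~~~~~
~~~++~
~~+~~~
+~+~++
+~~++<
~~~~++
~~~~~~
29) ~~~~~~
~~~~~~
~~~~~~
~~~++~
~~+~~~
+~+~+^
+~~+++
~~~~++
~~~~~~
30) ~~~~~~
~~~~~~
~~~~~~
~~~++~
~~+~~~
+~+~<~
+~~+++
~~~~++
~~~~~~
31) ~~~~~~
~~~~~~
~~~~~~
~~~++~
~~+~~~
+~+~~~
+~~+v+
~~~~++
~~~~~~
32) ~~~~~~
~~~~~~
~~~~~~
~~~++~
~~+~~~
+~+~~~
+~~+~>
~~~~++
~~~~~~
33) ~~~~~~
~~~~~~
~~~~~~
~~~++~
~~+~~~
+~+~~^
+~~+~~
~~~~++
~~~~~~
34) ~~~~~~
~~~~~~
~~~~~~
~~~++~
~~+~~~
>~+~~+
+~~+~~
~~~~++
~~~~~~
35) ~~~~~~
~~~~~~
~~~~~~
~~~++~
^~+~~~
~~+~~+
+~~+~~
~~~~++
~~~~~~
36) ~~~~~~
~~~~~~
~~~~~~
~~~++~
+>+~~~
~~+~~+
+~~+~~
~~~~++
~~~~~~
37) ~~~~~~
~~~~~~
~~~~~~
~~~++~
+++~~~
~v+~~+
+~~+~~
~~~~++
~~~~~~
38) ~~~~~~
~~~~~~
~~~~~~
~~~++~
+++~~~
<++~~+
+~~+~~
~~~~++
~~~~~~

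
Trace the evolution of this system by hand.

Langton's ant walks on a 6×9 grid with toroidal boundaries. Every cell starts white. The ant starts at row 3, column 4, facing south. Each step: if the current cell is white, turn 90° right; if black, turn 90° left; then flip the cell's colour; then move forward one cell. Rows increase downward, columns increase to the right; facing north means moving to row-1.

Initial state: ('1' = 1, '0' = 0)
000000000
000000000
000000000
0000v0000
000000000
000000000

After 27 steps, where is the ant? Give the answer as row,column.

step 0: 000000000
000000000
000000000
0000v0000
000000000
000000000
step 1: 000000000
000000000
000000000
000<10000
000000000
000000000
step 2: 000000000
000000000
000^00000
000110000
000000000
000000000
step 3: 000000000
000000000
0001>0000
000110000
000000000
000000000
step 4: 000000000
000000000
000110000
0001v0000
000000000
000000000
step 5: 000000000
000000000
000110000
00010>000
000000000
000000000
step 6: 000000000
000000000
000110000
000101000
00000v000
000000000
step 7: 000000000
000000000
000110000
000101000
0000<1000
000000000
step 8: 000000000
000000000
000110000
0001^1000
000011000
000000000
step 9: 000000000
000000000
000110000
00011>000
000011000
000000000
step 10: 000000000
000000000
00011^000
000110000
000011000
000000000
step 11: 000000000
000000000
000111>00
000110000
000011000
000000000
step 12: 000000000
000000000
000111100
000110v00
000011000
000000000
step 13: 000000000
000000000
000111100
00011<100
000011000
000000000
step 14: 000000000
000000000
00011^100
000111100
000011000
000000000
step 15: 000000000
000000000
0001<0100
000111100
000011000
000000000
step 16: 000000000
000000000
000100100
0001v1100
000011000
000000000
step 17: 000000000
000000000
000100100
00010>100
000011000
000000000
step 18: 000000000
000000000
00010^100
000100100
000011000
000000000
step 19: 000000000
000000000
000101>00
000100100
000011000
000000000
step 20: 000000000
000000^00
000101000
000100100
000011000
000000000
step 21: 000000000
0000001>0
000101000
000100100
000011000
000000000
step 22: 000000000
000000110
0001010v0
000100100
000011000
000000000
step 23: 000000000
000000110
000101<10
000100100
000011000
000000000
step 24: 000000000
000000^10
000101110
000100100
000011000
000000000
step 25: 000000000
00000<010
000101110
000100100
000011000
000000000
step 26: 00000^000
000001010
000101110
000100100
000011000
000000000
step 27: 000001>00
000001010
000101110
000100100
000011000
000000000

0,6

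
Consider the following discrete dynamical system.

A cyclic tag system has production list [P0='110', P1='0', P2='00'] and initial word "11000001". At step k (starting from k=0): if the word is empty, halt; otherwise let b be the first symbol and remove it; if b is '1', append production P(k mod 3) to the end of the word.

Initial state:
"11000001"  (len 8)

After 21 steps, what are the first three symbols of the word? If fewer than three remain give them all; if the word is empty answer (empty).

011

k=0  "11000001"  (len 8)
k=1  "1000001110"  (len 10)
k=2  "0000011100"  (len 10)
k=3  "000011100"  (len 9)
k=4  "00011100"  (len 8)
k=5  "0011100"  (len 7)
k=6  "011100"  (len 6)
k=7  "11100"  (len 5)
k=8  "11000"  (len 5)
k=9  "100000"  (len 6)
k=10  "00000110"  (len 8)
k=11  "0000110"  (len 7)
k=12  "000110"  (len 6)
k=13  "00110"  (len 5)
k=14  "0110"  (len 4)
k=15  "110"  (len 3)
k=16  "10110"  (len 5)
k=17  "01100"  (len 5)
k=18  "1100"  (len 4)
k=19  "100110"  (len 6)
k=20  "001100"  (len 6)
k=21  "01100"  (len 5)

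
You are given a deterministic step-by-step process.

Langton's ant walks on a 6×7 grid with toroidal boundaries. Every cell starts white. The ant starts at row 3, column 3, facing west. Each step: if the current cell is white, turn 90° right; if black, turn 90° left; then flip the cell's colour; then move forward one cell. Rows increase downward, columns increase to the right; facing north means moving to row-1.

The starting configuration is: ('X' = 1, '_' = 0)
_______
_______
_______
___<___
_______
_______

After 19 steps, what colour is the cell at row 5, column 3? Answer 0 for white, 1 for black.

1

step 0: _______
_______
_______
___<___
_______
_______
step 1: _______
_______
___^___
___X___
_______
_______
step 2: _______
_______
___X>__
___X___
_______
_______
step 3: _______
_______
___XX__
___Xv__
_______
_______
step 4: _______
_______
___XX__
___<X__
_______
_______
step 5: _______
_______
___XX__
____X__
___v___
_______
step 6: _______
_______
___XX__
____X__
__<X___
_______
step 7: _______
_______
___XX__
__^_X__
__XX___
_______
step 8: _______
_______
___XX__
__X>X__
__XX___
_______
step 9: _______
_______
___XX__
__XXX__
__Xv___
_______
step 10: _______
_______
___XX__
__XXX__
__X_>__
_______
step 11: _______
_______
___XX__
__XXX__
__X_X__
____v__
step 12: _______
_______
___XX__
__XXX__
__X_X__
___<X__
step 13: _______
_______
___XX__
__XXX__
__X^X__
___XX__
step 14: _______
_______
___XX__
__XXX__
__XX>__
___XX__
step 15: _______
_______
___XX__
__XX^__
__XX___
___XX__
step 16: _______
_______
___XX__
__X<___
__XX___
___XX__
step 17: _______
_______
___XX__
__X____
__Xv___
___XX__
step 18: _______
_______
___XX__
__X____
__X_>__
___XX__
step 19: _______
_______
___XX__
__X____
__X_X__
___Xv__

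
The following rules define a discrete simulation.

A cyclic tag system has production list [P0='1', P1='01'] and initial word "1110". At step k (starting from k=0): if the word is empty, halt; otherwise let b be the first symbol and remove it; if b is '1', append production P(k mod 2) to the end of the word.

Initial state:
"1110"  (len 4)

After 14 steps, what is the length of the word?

gen 0: "1110"  (len 4)
gen 1: "1101"  (len 4)
gen 2: "10101"  (len 5)
gen 3: "01011"  (len 5)
gen 4: "1011"  (len 4)
gen 5: "0111"  (len 4)
gen 6: "111"  (len 3)
gen 7: "111"  (len 3)
gen 8: "1101"  (len 4)
gen 9: "1011"  (len 4)
gen 10: "01101"  (len 5)
gen 11: "1101"  (len 4)
gen 12: "10101"  (len 5)
gen 13: "01011"  (len 5)
gen 14: "1011"  (len 4)

4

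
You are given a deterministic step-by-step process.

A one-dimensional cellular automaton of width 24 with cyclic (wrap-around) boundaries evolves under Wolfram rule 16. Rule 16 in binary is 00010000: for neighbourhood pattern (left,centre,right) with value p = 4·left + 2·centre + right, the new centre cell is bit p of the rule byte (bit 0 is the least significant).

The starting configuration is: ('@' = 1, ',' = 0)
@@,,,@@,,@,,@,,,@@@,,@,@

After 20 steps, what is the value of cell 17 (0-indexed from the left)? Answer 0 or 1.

0) @@,,,@@,,@,,@,,,@@@,,@,@
1) ,,@,,,,@,,@,,@,,,,,@,,,,
2) ,,,@,,,,@,,@,,@,,,,,@,,,
3) ,,,,@,,,,@,,@,,@,,,,,@,,
4) ,,,,,@,,,,@,,@,,@,,,,,@,
5) ,,,,,,@,,,,@,,@,,@,,,,,@
6) @,,,,,,@,,,,@,,@,,@,,,,,
7) ,@,,,,,,@,,,,@,,@,,@,,,,
8) ,,@,,,,,,@,,,,@,,@,,@,,,
9) ,,,@,,,,,,@,,,,@,,@,,@,,
10) ,,,,@,,,,,,@,,,,@,,@,,@,
11) ,,,,,@,,,,,,@,,,,@,,@,,@
12) @,,,,,@,,,,,,@,,,,@,,@,,
13) ,@,,,,,@,,,,,,@,,,,@,,@,
14) ,,@,,,,,@,,,,,,@,,,,@,,@
15) @,,@,,,,,@,,,,,,@,,,,@,,
16) ,@,,@,,,,,@,,,,,,@,,,,@,
17) ,,@,,@,,,,,@,,,,,,@,,,,@
18) @,,@,,@,,,,,@,,,,,,@,,,,
19) ,@,,@,,@,,,,,@,,,,,,@,,,
20) ,,@,,@,,@,,,,,@,,,,,,@,,

0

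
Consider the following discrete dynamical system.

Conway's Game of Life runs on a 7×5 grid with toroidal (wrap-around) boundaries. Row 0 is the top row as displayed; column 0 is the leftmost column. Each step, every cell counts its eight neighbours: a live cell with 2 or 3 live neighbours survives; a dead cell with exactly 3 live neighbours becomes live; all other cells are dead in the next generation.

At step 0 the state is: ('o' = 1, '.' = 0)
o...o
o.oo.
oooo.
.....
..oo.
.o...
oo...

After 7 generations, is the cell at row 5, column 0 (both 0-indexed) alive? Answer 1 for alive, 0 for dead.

gen 0: o...o
o.oo.
oooo.
.....
..oo.
.o...
oo...
gen 1: ..oo.
.....
o..o.
....o
..o..
oo...
.o..o
gen 2: ..oo.
..ooo
....o
...oo
oo...
ooo..
.o.oo
gen 3: oo...
..o.o
o.o..
...oo
...o.
...o.
....o
gen 4: oo.oo
..ooo
ooo..
..ooo
..oo.
...oo
o...o
gen 5: .o...
.....
o....
o...o
.....
o.o..
.oo..
gen 6: .oo..
.....
o...o
o...o
oo..o
..o..
o.o..
gen 7: .oo..
oo...
o...o
...o.
.o.oo
..ooo
..oo.

0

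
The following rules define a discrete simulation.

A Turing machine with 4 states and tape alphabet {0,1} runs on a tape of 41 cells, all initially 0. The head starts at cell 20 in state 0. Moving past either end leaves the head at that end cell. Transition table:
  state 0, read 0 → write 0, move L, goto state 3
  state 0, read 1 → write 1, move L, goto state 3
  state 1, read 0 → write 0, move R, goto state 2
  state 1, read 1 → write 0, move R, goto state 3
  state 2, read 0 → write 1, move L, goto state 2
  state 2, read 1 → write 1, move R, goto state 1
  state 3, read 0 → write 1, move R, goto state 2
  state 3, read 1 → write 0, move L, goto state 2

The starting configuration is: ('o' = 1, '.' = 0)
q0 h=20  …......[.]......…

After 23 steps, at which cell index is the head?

29

gen 0: q0 h=20  …......[.]......…
gen 1: q3 h=19  …......[.]......…
gen 2: q2 h=20  ….....o[.]......…
gen 3: q2 h=19  …......[o]o.....…
gen 4: q1 h=20  ….....o[o]......…
gen 5: q3 h=21  …....o.[.]......…
gen 6: q2 h=22  …...o.o[.]......…
gen 7: q2 h=21  …....o.[o]o.....…
gen 8: q1 h=22  …...o.o[o]......…
gen 9: q3 h=23  …..o.o.[.]......…
gen 10: q2 h=24  ….o.o.o[.]......…
gen 11: q2 h=23  …..o.o.[o]o.....…
gen 12: q1 h=24  ….o.o.o[o]......…
gen 13: q3 h=25  …o.o.o.[.]......…
gen 14: q2 h=26  ….o.o.o[.]......…
gen 15: q2 h=25  …o.o.o.[o]o.....…
gen 16: q1 h=26  ….o.o.o[o]......…
gen 17: q3 h=27  …o.o.o.[.]......…
gen 18: q2 h=28  ….o.o.o[.]......…
gen 19: q2 h=27  …o.o.o.[o]o.....…
gen 20: q1 h=28  ….o.o.o[o]......…
gen 21: q3 h=29  …o.o.o.[.]......…
gen 22: q2 h=30  ….o.o.o[.]......…
gen 23: q2 h=29  …o.o.o.[o]o.....…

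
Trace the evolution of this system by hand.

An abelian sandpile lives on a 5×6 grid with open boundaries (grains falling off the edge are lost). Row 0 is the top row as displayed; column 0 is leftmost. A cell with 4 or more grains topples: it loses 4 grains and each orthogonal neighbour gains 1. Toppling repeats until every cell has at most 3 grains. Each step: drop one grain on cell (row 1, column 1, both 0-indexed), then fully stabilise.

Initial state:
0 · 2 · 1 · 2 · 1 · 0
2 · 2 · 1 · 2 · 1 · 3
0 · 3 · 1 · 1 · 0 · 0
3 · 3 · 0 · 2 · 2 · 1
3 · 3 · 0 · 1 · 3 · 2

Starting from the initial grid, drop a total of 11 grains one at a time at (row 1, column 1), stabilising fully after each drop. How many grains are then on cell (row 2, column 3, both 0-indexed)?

2

0) 0 · 2 · 1 · 2 · 1 · 0
2 · 2 · 1 · 2 · 1 · 3
0 · 3 · 1 · 1 · 0 · 0
3 · 3 · 0 · 2 · 2 · 1
3 · 3 · 0 · 1 · 3 · 2
1) 0 · 2 · 1 · 2 · 1 · 0
2 · 3 · 1 · 2 · 1 · 3
0 · 3 · 1 · 1 · 0 · 0
3 · 3 · 0 · 2 · 2 · 1
3 · 3 · 0 · 1 · 3 · 2
2) 0 · 3 · 1 · 2 · 1 · 0
3 · 1 · 2 · 2 · 1 · 3
2 · 1 · 2 · 1 · 0 · 0
1 · 2 · 1 · 2 · 2 · 1
1 · 1 · 1 · 1 · 3 · 2
3) 0 · 3 · 1 · 2 · 1 · 0
3 · 2 · 2 · 2 · 1 · 3
2 · 1 · 2 · 1 · 0 · 0
1 · 2 · 1 · 2 · 2 · 1
1 · 1 · 1 · 1 · 3 · 2
4) 0 · 3 · 1 · 2 · 1 · 0
3 · 3 · 2 · 2 · 1 · 3
2 · 1 · 2 · 1 · 0 · 0
1 · 2 · 1 · 2 · 2 · 1
1 · 1 · 1 · 1 · 3 · 2
5) 2 · 0 · 2 · 2 · 1 · 0
0 · 2 · 3 · 2 · 1 · 3
3 · 2 · 2 · 1 · 0 · 0
1 · 2 · 1 · 2 · 2 · 1
1 · 1 · 1 · 1 · 3 · 2
6) 2 · 0 · 2 · 2 · 1 · 0
0 · 3 · 3 · 2 · 1 · 3
3 · 2 · 2 · 1 · 0 · 0
1 · 2 · 1 · 2 · 2 · 1
1 · 1 · 1 · 1 · 3 · 2
7) 2 · 1 · 3 · 2 · 1 · 0
1 · 1 · 0 · 3 · 1 · 3
3 · 3 · 3 · 1 · 0 · 0
1 · 2 · 1 · 2 · 2 · 1
1 · 1 · 1 · 1 · 3 · 2
8) 2 · 1 · 3 · 2 · 1 · 0
1 · 2 · 0 · 3 · 1 · 3
3 · 3 · 3 · 1 · 0 · 0
1 · 2 · 1 · 2 · 2 · 1
1 · 1 · 1 · 1 · 3 · 2
9) 2 · 1 · 3 · 2 · 1 · 0
1 · 3 · 0 · 3 · 1 · 3
3 · 3 · 3 · 1 · 0 · 0
1 · 2 · 1 · 2 · 2 · 1
1 · 1 · 1 · 1 · 3 · 2
10) 2 · 2 · 3 · 2 · 1 · 0
3 · 1 · 2 · 3 · 1 · 3
0 · 2 · 0 · 2 · 0 · 0
2 · 3 · 2 · 2 · 2 · 1
1 · 1 · 1 · 1 · 3 · 2
11) 2 · 2 · 3 · 2 · 1 · 0
3 · 2 · 2 · 3 · 1 · 3
0 · 2 · 0 · 2 · 0 · 0
2 · 3 · 2 · 2 · 2 · 1
1 · 1 · 1 · 1 · 3 · 2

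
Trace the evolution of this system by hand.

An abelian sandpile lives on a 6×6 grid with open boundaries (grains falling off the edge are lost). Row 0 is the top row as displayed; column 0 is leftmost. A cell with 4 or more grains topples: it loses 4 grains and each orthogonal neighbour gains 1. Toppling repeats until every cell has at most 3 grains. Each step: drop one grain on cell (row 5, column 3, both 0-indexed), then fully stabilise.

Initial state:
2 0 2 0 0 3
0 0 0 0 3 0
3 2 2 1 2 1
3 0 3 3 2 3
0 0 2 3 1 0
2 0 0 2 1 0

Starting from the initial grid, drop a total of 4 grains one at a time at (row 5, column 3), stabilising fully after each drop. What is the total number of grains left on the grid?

49

[0] 2 0 2 0 0 3
0 0 0 0 3 0
3 2 2 1 2 1
3 0 3 3 2 3
0 0 2 3 1 0
2 0 0 2 1 0
[1] 2 0 2 0 0 3
0 0 0 0 3 0
3 2 2 1 2 1
3 0 3 3 2 3
0 0 2 3 1 0
2 0 0 3 1 0
[2] 2 0 2 0 0 3
0 0 0 0 3 0
3 2 3 2 2 1
3 1 1 1 3 3
0 1 0 2 2 0
2 0 2 1 2 0
[3] 2 0 2 0 0 3
0 0 0 0 3 0
3 2 3 2 2 1
3 1 1 1 3 3
0 1 0 2 2 0
2 0 2 2 2 0
[4] 2 0 2 0 0 3
0 0 0 0 3 0
3 2 3 2 2 1
3 1 1 1 3 3
0 1 0 2 2 0
2 0 2 3 2 0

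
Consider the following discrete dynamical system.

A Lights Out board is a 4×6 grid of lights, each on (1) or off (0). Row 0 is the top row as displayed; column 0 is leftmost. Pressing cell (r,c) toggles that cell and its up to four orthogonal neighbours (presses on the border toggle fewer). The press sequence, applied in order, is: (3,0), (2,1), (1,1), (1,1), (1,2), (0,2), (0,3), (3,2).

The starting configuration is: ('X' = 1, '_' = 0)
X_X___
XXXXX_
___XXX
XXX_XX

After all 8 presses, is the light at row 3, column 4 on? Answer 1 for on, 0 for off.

0) X_X___
XXXXX_
___XXX
XXX_XX
1) X_X___
XXXXX_
X__XXX
__X_XX
2) X_X___
X_XXX_
_XXXXX
_XX_XX
3) XXX___
_X_XX_
__XXXX
_XX_XX
4) X_X___
X_XXX_
_XXXXX
_XX_XX
5) X_____
XX__X_
_X_XXX
_XX_XX
6) XXXX__
XXX_X_
_X_XXX
_XX_XX
7) XX__X_
XXXXX_
_X_XXX
_XX_XX
8) XX__X_
XXXXX_
_XXXXX
___XXX

1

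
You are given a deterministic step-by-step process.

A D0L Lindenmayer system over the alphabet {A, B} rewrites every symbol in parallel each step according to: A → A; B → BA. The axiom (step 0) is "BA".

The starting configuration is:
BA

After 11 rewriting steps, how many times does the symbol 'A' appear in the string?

0) BA
1) BAA
2) BAAA
3) BAAAA
4) BAAAAA
5) BAAAAAA
6) BAAAAAAA
7) BAAAAAAAA
8) BAAAAAAAAA
9) BAAAAAAAAAA
10) BAAAAAAAAAAA
11) BAAAAAAAAAAAA

12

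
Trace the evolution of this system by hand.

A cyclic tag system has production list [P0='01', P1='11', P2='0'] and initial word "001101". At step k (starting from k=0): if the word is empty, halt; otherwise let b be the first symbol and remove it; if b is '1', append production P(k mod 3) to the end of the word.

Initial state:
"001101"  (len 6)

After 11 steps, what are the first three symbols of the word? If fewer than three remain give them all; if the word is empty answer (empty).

(empty)

gen 0: "001101"  (len 6)
gen 1: "01101"  (len 5)
gen 2: "1101"  (len 4)
gen 3: "1010"  (len 4)
gen 4: "01001"  (len 5)
gen 5: "1001"  (len 4)
gen 6: "0010"  (len 4)
gen 7: "010"  (len 3)
gen 8: "10"  (len 2)
gen 9: "00"  (len 2)
gen 10: "0"  (len 1)
gen 11: (halted — word empty)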